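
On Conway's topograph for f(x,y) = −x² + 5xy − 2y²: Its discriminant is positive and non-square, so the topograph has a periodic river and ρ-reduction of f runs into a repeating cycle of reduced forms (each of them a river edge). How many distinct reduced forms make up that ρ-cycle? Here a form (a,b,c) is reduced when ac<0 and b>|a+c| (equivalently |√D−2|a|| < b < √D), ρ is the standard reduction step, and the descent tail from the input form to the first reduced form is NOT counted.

D = 17, ⌊√D⌋ = 4
descent: ρ → (-2,3,1)  [lands on river]
river: ρ → (1,3,-2)
river: ρ → (-2,1,2)
river: ρ → (2,3,-1)
river: ρ → (-1,3,2)
river: ρ → (2,1,-2)
ρ-cycle length = 6 (tail of 1 descent step not counted)

6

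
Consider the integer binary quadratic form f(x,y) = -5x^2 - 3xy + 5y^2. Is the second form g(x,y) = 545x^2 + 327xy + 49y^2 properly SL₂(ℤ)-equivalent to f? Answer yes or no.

D₁ = 109, D₂ = 109
river cycle of f (length 14): (5, 3, -5), (-5, 7, 3), (3, 5, -7), (-7, 9, 1), (1, 9, -7), (-7, 5, 3), (3, 7, -5), (-5, 3, 5), (5, 7, -3), (-3, 5, 7), … (4 more)
river cycle of g (length 14): (5, 3, -5), (-5, 7, 3), (3, 5, -7), (-7, 9, 1), (1, 9, -7), (-7, 5, 3), (3, 7, -5), (-5, 3, 5), (5, 7, -3), (-3, 5, 7), … (4 more)
cycles coincide ⇒ equivalent

yes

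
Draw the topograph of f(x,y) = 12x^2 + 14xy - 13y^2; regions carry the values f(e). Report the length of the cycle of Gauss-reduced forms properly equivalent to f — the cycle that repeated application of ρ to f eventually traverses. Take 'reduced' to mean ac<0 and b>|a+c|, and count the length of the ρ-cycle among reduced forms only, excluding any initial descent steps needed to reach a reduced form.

D = 820, ⌊√D⌋ = 28
river: ρ → (-13,12,13)
river: ρ → (13,14,-12)
river: ρ → (-12,10,15)
river: ρ → (15,20,-7)
river: ρ → (-7,22,12)
river: ρ → (12,26,-3)
river: ρ → (-3,28,3)
river: ρ → (3,26,-12)
river: ρ → (-12,22,7)
river: ρ → (7,20,-15)
river: ρ → (-15,10,12)
river: ρ → (12,14,-13)
ρ-cycle length = 12 (tail of 0 descent steps not counted)

12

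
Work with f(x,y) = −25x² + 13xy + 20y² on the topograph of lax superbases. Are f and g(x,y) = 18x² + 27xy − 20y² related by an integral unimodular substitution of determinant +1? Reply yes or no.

D₁ = 2169, D₂ = 2169
river cycle of f (length 30): (20, 27, -18), (-18, 45, 2), (2, 43, -40), (-40, 37, 5), (5, 43, -16), (-16, 21, 27), (27, 33, -10), (-10, 27, 36), (36, 45, -1), (-1, 45, 36), … (20 more)
river cycle of g (length 30): (-20, 13, 25), (25, 37, -8), (-8, 43, 10), (10, 37, -20), (-20, 43, 4), (4, 45, -9), (-9, 45, 4), (4, 43, -20), (-20, 37, 10), (10, 43, -8), … (20 more)
cycles differ ⇒ inequivalent

no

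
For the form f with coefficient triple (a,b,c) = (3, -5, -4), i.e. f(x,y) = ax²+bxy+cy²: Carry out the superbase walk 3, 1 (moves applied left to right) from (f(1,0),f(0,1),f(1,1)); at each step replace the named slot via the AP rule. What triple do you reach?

start (3,-4,-6) = (f(1,0),f(0,1),f(1,1))
replace slot 3: 2·(3+(-4)) − (-6) = 4 → (3,-4,4)
replace slot 1: 2·((-4)+4) − 3 = -3 → (-3,-4,4)

-3,-4,4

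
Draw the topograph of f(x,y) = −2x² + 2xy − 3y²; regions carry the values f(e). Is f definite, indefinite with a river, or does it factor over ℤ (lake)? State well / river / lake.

D = b²−4ac = 2² − 4·(-2)·(-3) = -20
D < 0 ⇒ definite ⇒ every region one sign ⇒ single well

well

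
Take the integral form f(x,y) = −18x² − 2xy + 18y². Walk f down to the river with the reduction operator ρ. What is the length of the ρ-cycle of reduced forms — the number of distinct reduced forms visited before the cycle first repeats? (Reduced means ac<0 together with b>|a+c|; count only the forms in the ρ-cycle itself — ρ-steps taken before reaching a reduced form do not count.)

D = 1300, ⌊√D⌋ = 36
descent: ρ → (18,2,-18)  [lands on river]
river: ρ → (-18,34,2)
river: ρ → (2,34,-18)
river: ρ → (-18,2,18)
river: ρ → (18,34,-2)
river: ρ → (-2,34,18)
ρ-cycle length = 6 (tail of 1 descent step not counted)

6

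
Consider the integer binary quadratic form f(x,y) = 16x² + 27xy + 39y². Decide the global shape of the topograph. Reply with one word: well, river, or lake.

D = b²−4ac = 27² − 4·16·39 = -1767
D < 0 ⇒ definite ⇒ every region one sign ⇒ single well

well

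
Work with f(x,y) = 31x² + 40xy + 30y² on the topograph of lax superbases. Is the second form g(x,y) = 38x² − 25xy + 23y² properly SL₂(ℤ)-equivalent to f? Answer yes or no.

D₁ = -2120, D₂ = -2871
discriminants differ ⇒ not SL₂(ℤ)-equivalent

no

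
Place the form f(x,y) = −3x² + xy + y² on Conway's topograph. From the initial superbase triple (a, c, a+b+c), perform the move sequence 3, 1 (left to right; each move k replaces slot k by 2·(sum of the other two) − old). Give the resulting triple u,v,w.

start (-3,1,-1) = (f(1,0),f(0,1),f(1,1))
replace slot 3: 2·((-3)+1) − (-1) = -3 → (-3,1,-3)
replace slot 1: 2·(1+(-3)) − (-3) = -1 → (-1,1,-3)

-1,1,-3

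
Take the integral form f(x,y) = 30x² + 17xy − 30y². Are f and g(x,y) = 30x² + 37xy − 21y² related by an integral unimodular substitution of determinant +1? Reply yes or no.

D₁ = 3889, D₂ = 3889
river cycle of f (length 58): (-30, 43, 17), (17, 59, -6), (-6, 61, 7), (7, 51, -46), (-46, 41, 12), (12, 55, -18), (-18, 53, 15), (15, 37, -42), (-42, 47, 10), (10, 53, -27), … (48 more)
river cycle of g (length 74): (-21, 47, 20), (20, 33, -35), (-35, 37, 18), (18, 35, -37), (-37, 39, 16), (16, 57, -10), (-10, 43, 51), (51, 59, -2), (-2, 61, 21), (21, 23, -40), … (64 more)
cycles differ ⇒ inequivalent

no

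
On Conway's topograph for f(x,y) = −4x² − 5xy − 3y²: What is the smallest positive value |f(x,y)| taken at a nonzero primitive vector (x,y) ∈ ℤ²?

translate: b→-3 (≡5 mod 8), so (4,5,3)→(4,-3,2)
flip: (4,-3,2)→(2,3,4)
translate: b→-1 (≡3 mod 4), so (2,3,4)→(2,-1,3)
reduced (well bottom): (2,-1,3) with a≤c, −a<b≤a
well minimum |f| = |-2| = 2 (negative-definite)

2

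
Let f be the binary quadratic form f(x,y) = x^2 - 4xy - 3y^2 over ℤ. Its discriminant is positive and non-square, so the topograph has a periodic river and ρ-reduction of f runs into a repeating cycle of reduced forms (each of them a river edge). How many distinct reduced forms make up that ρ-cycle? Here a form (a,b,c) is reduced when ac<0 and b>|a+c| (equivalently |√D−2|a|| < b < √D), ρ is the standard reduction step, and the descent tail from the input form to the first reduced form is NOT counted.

D = 28, ⌊√D⌋ = 5
descent: ρ → (-3,4,1)  [lands on river]
river: ρ → (1,4,-3)
river: ρ → (-3,2,2)
river: ρ → (2,2,-3)
ρ-cycle length = 4 (tail of 1 descent step not counted)

4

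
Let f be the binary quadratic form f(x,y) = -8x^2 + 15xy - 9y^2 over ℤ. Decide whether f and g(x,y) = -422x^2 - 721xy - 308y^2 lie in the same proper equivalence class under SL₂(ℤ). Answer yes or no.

D₁ = -63, D₂ = -63
f is negative-definite; reduce −f:
−f: translate: b→1 (≡-15 mod 16), so (8,-15,9)→(8,1,2)
−f: flip: (8,1,2)→(2,-1,8)
−f: reduced (well bottom): (2,-1,8) with a≤c, −a<b≤a
flip sign back: reduced form of f is (-2,1,-8)
g is negative-definite; reduce −g:
−g: translate: b→-123 (≡721 mod 844), so (422,721,308)→(422,-123,9)
−g: flip: (422,-123,9)→(9,123,422)
−g: translate: b→-3 (≡123 mod 18), so (9,123,422)→(9,-3,2)
−g: flip: (9,-3,2)→(2,3,9)
−g: translate: b→-1 (≡3 mod 4), so (2,3,9)→(2,-1,8)
−g: reduced (well bottom): (2,-1,8) with a≤c, −a<b≤a
flip sign back: reduced form of g is (-2,1,-8)
reduced forms (-2, 1, -8) vs (-2, 1, -8) ⇒ equivalent

yes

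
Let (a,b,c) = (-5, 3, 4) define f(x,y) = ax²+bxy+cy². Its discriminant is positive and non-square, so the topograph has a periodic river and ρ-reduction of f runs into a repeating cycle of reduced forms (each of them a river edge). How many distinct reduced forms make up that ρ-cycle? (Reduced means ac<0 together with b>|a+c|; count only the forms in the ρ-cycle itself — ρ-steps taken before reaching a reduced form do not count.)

D = 89, ⌊√D⌋ = 9
river: ρ → (4,5,-4)
river: ρ → (-4,3,5)
river: ρ → (5,7,-2)
river: ρ → (-2,9,1)
river: ρ → (1,9,-2)
river: ρ → (-2,7,5)
river: ρ → (5,3,-4)
river: ρ → (-4,5,4)
river: ρ → (4,3,-5)
river: ρ → (-5,7,2)
river: ρ → (2,9,-1)
river: ρ → (-1,9,2)
river: ρ → (2,7,-5)
river: ρ → (-5,3,4)
ρ-cycle length = 14 (tail of 0 descent steps not counted)

14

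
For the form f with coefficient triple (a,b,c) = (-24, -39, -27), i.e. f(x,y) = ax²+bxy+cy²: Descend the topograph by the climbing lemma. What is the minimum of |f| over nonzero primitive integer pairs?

translate: b→-9 (≡39 mod 48), so (24,39,27)→(24,-9,12)
flip: (24,-9,12)→(12,9,24)
reduced (well bottom): (12,9,24) with a≤c, −a<b≤a
well minimum |f| = |-12| = 12 (negative-definite)

12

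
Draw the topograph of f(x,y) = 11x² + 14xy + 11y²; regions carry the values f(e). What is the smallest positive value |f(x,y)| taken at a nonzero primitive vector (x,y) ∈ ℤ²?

translate: b→-8 (≡14 mod 22), so (11,14,11)→(11,-8,8)
flip: (11,-8,8)→(8,8,11)
reduced (well bottom): (8,8,11) with a≤c, −a<b≤a
well minimum = a = 8

8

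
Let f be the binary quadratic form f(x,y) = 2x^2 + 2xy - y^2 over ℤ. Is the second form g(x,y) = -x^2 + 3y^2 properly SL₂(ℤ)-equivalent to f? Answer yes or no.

D₁ = 12, D₂ = 12
river cycle of f (length 2): (-1, 2, 2), (2, 2, -1)
river cycle of g (length 2): (-1, 2, 2), (2, 2, -1)
cycles coincide ⇒ equivalent

yes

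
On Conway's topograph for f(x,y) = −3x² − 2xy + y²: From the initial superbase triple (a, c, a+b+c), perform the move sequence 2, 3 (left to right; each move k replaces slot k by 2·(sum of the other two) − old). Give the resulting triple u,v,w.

start (-3,1,-4) = (f(1,0),f(0,1),f(1,1))
replace slot 2: 2·((-3)+(-4)) − 1 = -15 → (-3,-15,-4)
replace slot 3: 2·((-3)+(-15)) − (-4) = -32 → (-3,-15,-32)

-3,-15,-32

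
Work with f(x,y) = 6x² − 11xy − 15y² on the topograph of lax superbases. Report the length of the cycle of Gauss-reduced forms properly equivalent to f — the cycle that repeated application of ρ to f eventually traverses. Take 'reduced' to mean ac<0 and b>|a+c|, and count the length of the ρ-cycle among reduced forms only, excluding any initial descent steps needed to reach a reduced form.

D = 481, ⌊√D⌋ = 21
descent: ρ → (-15,11,6)  [lands on river]
river: ρ → (6,13,-13)
river: ρ → (-13,13,6)
river: ρ → (6,11,-15)
river: ρ → (-15,19,2)
river: ρ → (2,21,-5)
river: ρ → (-5,19,6)
river: ρ → (6,17,-8)
river: ρ → (-8,15,8)
river: ρ → (8,17,-6)
river: ρ → (-6,19,5)
river: ρ → (5,21,-2)
river: ρ → (-2,19,15)
river: ρ → (15,11,-6)
river: ρ → (-6,13,13)
river: ρ → (13,13,-6)
river: ρ → (-6,11,15)
river: ρ → (15,19,-2)
river: ρ → (-2,21,5)
river: ρ → (5,19,-6)
river: ρ → (-6,17,8)
river: ρ → (8,15,-8)
river: ρ → (-8,17,6)
river: ρ → (6,19,-5)
river: ρ → (-5,21,2)
river: ρ → (2,19,-15)
ρ-cycle length = 26 (tail of 1 descent step not counted)

26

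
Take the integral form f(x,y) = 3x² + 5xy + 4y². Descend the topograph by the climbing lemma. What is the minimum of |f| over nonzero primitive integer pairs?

translate: b→-1 (≡5 mod 6), so (3,5,4)→(3,-1,2)
flip: (3,-1,2)→(2,1,3)
reduced (well bottom): (2,1,3) with a≤c, −a<b≤a
well minimum = a = 2

2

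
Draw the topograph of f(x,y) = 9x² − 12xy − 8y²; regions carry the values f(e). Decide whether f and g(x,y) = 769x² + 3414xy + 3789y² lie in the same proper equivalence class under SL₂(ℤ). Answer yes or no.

D₁ = 432, D₂ = 432
river cycle of f (length 8): (-8, 12, 9), (9, 6, -11), (-11, 16, 4), (4, 16, -11), (-11, 6, 9), (9, 12, -8), (-8, 20, 1), (1, 20, -8)
river cycle of g (length 8): (4, 16, -11), (-11, 6, 9), (9, 12, -8), (-8, 20, 1), (1, 20, -8), (-8, 12, 9), (9, 6, -11), (-11, 16, 4)
cycles coincide ⇒ equivalent

yes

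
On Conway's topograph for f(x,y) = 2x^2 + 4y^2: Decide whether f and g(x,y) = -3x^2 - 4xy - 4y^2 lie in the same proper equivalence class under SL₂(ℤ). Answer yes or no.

D₁ = -32, D₂ = -32
f: reduced (well bottom): (2,0,4) with a≤c, −a<b≤a
g is negative-definite; reduce −g:
−g: translate: b→-2 (≡4 mod 6), so (3,4,4)→(3,-2,3)
−g: flip: (3,-2,3)→(3,2,3)
−g: reduced (well bottom): (3,2,3) with a≤c, −a<b≤a
flip sign back: reduced form of g is (-3,-2,-3)
reduced forms (2, 0, 4) vs (-3, -2, -3) ⇒ inequivalent

no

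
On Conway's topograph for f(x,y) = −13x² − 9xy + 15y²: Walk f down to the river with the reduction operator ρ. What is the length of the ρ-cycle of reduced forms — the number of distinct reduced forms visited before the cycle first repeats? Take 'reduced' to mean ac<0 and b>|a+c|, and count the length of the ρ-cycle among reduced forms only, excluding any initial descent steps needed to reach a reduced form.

D = 861, ⌊√D⌋ = 29
descent: ρ → (15,9,-13)  [lands on river]
river: ρ → (-13,17,11)
river: ρ → (11,27,-3)
river: ρ → (-3,27,11)
river: ρ → (11,17,-13)
river: ρ → (-13,9,15)
river: ρ → (15,21,-7)
river: ρ → (-7,21,15)
ρ-cycle length = 8 (tail of 1 descent step not counted)

8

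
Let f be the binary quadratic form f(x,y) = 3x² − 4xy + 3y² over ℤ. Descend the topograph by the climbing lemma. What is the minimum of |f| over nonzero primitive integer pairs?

translate: b→2 (≡-4 mod 6), so (3,-4,3)→(3,2,2)
flip: (3,2,2)→(2,-2,3)
translate: b→2 (≡-2 mod 4), so (2,-2,3)→(2,2,3)
reduced (well bottom): (2,2,3) with a≤c, −a<b≤a
well minimum = a = 2

2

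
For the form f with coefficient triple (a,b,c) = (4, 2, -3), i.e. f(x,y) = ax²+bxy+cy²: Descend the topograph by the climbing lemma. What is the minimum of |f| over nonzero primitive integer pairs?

river: ρ → (-3,4,3)
river: ρ → (3,2,-4)
river: ρ → (-4,6,1)
river: ρ → (1,6,-4)
river: ρ → (-4,2,3)
river: ρ → (3,4,-3)
river: ρ → (-3,2,4)
river: ρ → (4,6,-1)
river: ρ → (-1,6,4)
river: ρ → (4,2,-3)
closes: descent 0, river 10
min |a| on river = 1

1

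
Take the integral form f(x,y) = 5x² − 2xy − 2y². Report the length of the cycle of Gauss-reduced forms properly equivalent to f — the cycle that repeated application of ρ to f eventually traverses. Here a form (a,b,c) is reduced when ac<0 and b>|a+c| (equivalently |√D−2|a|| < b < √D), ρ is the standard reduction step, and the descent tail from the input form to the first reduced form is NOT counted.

D = 44, ⌊√D⌋ = 6
descent: ρ → (-2,6,1)  [lands on river]
river: ρ → (1,6,-2)
ρ-cycle length = 2 (tail of 1 descent step not counted)

2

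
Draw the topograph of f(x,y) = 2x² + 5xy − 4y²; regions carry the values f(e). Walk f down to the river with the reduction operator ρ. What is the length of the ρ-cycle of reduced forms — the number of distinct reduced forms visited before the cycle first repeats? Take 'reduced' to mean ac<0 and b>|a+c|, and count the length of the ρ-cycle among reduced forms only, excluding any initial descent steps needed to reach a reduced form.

D = 57, ⌊√D⌋ = 7
river: ρ → (-4,3,3)
river: ρ → (3,3,-4)
river: ρ → (-4,5,2)
river: ρ → (2,7,-1)
river: ρ → (-1,7,2)
river: ρ → (2,5,-4)
ρ-cycle length = 6 (tail of 0 descent steps not counted)

6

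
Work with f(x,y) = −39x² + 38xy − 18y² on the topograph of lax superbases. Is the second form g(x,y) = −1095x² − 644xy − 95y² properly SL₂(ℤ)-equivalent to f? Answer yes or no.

D₁ = -1364, D₂ = -1364
f is negative-definite; reduce −f:
−f: flip: (39,-38,18)→(18,38,39)
−f: translate: b→2 (≡38 mod 36), so (18,38,39)→(18,2,19)
−f: reduced (well bottom): (18,2,19) with a≤c, −a<b≤a
flip sign back: reduced form of f is (-18,-2,-19)
g is negative-definite; reduce −g:
−g: flip: (1095,644,95)→(95,-644,1095)
−g: translate: b→-74 (≡-644 mod 190), so (95,-644,1095)→(95,-74,18)
−g: flip: (95,-74,18)→(18,74,95)
−g: translate: b→2 (≡74 mod 36), so (18,74,95)→(18,2,19)
−g: reduced (well bottom): (18,2,19) with a≤c, −a<b≤a
flip sign back: reduced form of g is (-18,-2,-19)
reduced forms (-18, -2, -19) vs (-18, -2, -19) ⇒ equivalent

yes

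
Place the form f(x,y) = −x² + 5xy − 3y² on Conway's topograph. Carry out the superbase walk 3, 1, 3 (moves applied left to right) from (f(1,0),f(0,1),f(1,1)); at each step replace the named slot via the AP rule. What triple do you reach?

start (-1,-3,1) = (f(1,0),f(0,1),f(1,1))
replace slot 3: 2·((-1)+(-3)) − 1 = -9 → (-1,-3,-9)
replace slot 1: 2·((-3)+(-9)) − (-1) = -23 → (-23,-3,-9)
replace slot 3: 2·((-23)+(-3)) − (-9) = -43 → (-23,-3,-43)

-23,-3,-43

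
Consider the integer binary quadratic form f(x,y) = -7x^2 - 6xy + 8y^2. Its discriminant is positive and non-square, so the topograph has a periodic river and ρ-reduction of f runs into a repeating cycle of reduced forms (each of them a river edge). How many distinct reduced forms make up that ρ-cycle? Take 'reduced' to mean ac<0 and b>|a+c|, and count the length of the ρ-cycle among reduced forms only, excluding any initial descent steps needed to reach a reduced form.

D = 260, ⌊√D⌋ = 16
descent: ρ → (8,6,-7)  [lands on river]
river: ρ → (-7,8,7)
river: ρ → (7,6,-8)
river: ρ → (-8,10,5)
river: ρ → (5,10,-8)
river: ρ → (-8,6,7)
river: ρ → (7,8,-7)
river: ρ → (-7,6,8)
river: ρ → (8,10,-5)
river: ρ → (-5,10,8)
ρ-cycle length = 10 (tail of 1 descent step not counted)

10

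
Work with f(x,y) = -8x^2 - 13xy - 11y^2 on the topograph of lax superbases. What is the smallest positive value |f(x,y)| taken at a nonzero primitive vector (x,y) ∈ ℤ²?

translate: b→-3 (≡13 mod 16), so (8,13,11)→(8,-3,6)
flip: (8,-3,6)→(6,3,8)
reduced (well bottom): (6,3,8) with a≤c, −a<b≤a
well minimum |f| = |-6| = 6 (negative-definite)

6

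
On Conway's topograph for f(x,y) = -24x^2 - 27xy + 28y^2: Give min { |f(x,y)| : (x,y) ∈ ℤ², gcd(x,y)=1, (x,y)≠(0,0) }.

descent: ρ → (28,27,-24)  [lands on river]
river: ρ → (-24,21,31)
river: ρ → (31,41,-14)
river: ρ → (-14,43,28)
river: ρ → (28,13,-29)
river: ρ → (-29,45,12)
river: ρ → (12,51,-17)
river: ρ → (-17,51,12)
river: ρ → (12,45,-29)
river: ρ → (-29,13,28)
river: ρ → (28,43,-14)
river: ρ → (-14,41,31)
river: ρ → (31,21,-24)
river: ρ → (-24,27,28)
river: ρ → (28,29,-23)
river: ρ → (-23,17,34)
river: ρ → (34,51,-6)
river: ρ → (-6,57,7)
river: ρ → (7,55,-14)
river: ρ → (-14,57,3)
river: ρ → (3,57,-14)
river: ρ → (-14,55,7)
river: ρ → (7,57,-6)
river: ρ → (-6,51,34)
river: ρ → (34,17,-23)
river: ρ → (-23,29,28)
closes: descent 1, river 26
min |a| on river = 3

3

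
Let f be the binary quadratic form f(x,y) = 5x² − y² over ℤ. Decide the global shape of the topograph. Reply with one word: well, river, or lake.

D = b²−4ac = 0² − 4·5·(-1) = 20
D > 0 non-square ⇒ indefinite ⇒ periodic river

river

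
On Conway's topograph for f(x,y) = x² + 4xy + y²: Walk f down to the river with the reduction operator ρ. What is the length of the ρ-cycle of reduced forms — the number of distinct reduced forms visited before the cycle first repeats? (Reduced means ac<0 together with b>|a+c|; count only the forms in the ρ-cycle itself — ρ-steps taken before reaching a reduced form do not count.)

D = 12, ⌊√D⌋ = 3
descent: ρ → (1,2,-2)  [lands on river]
river: ρ → (-2,2,1)
ρ-cycle length = 2 (tail of 1 descent step not counted)

2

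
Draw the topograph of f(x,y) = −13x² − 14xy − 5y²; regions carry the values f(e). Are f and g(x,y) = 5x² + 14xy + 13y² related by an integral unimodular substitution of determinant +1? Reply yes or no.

D₁ = -64, D₂ = -64
f is negative-definite; reduce −f:
−f: translate: b→-12 (≡14 mod 26), so (13,14,5)→(13,-12,4)
−f: flip: (13,-12,4)→(4,12,13)
−f: translate: b→4 (≡12 mod 8), so (4,12,13)→(4,4,5)
−f: reduced (well bottom): (4,4,5) with a≤c, −a<b≤a
flip sign back: reduced form of f is (-4,-4,-5)
g: translate: b→4 (≡14 mod 10), so (5,14,13)→(5,4,4)
g: flip: (5,4,4)→(4,-4,5)
g: translate: b→4 (≡-4 mod 8), so (4,-4,5)→(4,4,5)
g: reduced (well bottom): (4,4,5) with a≤c, −a<b≤a
reduced forms (-4, -4, -5) vs (4, 4, 5) ⇒ inequivalent

no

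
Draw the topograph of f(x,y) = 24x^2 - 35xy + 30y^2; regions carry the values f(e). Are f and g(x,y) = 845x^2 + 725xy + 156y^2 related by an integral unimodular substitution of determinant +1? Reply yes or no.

D₁ = -1655, D₂ = -1655
f: translate: b→13 (≡-35 mod 48), so (24,-35,30)→(24,13,19)
f: flip: (24,13,19)→(19,-13,24)
f: reduced (well bottom): (19,-13,24) with a≤c, −a<b≤a
g: flip: (845,725,156)→(156,-725,845)
g: translate: b→-101 (≡-725 mod 312), so (156,-725,845)→(156,-101,19)
g: flip: (156,-101,19)→(19,101,156)
g: translate: b→-13 (≡101 mod 38), so (19,101,156)→(19,-13,24)
g: reduced (well bottom): (19,-13,24) with a≤c, −a<b≤a
reduced forms (19, -13, 24) vs (19, -13, 24) ⇒ equivalent

yes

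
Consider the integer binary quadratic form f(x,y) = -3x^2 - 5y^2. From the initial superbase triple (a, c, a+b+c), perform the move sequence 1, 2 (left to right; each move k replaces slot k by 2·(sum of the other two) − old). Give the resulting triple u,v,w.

start (-3,-5,-8) = (f(1,0),f(0,1),f(1,1))
replace slot 1: 2·((-5)+(-8)) − (-3) = -23 → (-23,-5,-8)
replace slot 2: 2·((-23)+(-8)) − (-5) = -57 → (-23,-57,-8)

-23,-57,-8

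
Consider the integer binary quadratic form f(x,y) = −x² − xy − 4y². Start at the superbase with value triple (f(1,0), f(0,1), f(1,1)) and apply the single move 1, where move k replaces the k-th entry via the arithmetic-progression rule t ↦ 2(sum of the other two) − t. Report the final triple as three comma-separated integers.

start (-1,-4,-6) = (f(1,0),f(0,1),f(1,1))
replace slot 1: 2·((-4)+(-6)) − (-1) = -19 → (-19,-4,-6)

-19,-4,-6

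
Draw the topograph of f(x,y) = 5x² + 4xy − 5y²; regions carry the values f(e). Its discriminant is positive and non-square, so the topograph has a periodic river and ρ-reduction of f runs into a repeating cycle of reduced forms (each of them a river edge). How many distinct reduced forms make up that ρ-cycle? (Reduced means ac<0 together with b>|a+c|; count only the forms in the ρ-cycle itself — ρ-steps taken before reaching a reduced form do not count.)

D = 116, ⌊√D⌋ = 10
river: ρ → (-5,6,4)
river: ρ → (4,10,-1)
river: ρ → (-1,10,4)
river: ρ → (4,6,-5)
river: ρ → (-5,4,5)
river: ρ → (5,6,-4)
river: ρ → (-4,10,1)
river: ρ → (1,10,-4)
river: ρ → (-4,6,5)
river: ρ → (5,4,-5)
ρ-cycle length = 10 (tail of 0 descent steps not counted)

10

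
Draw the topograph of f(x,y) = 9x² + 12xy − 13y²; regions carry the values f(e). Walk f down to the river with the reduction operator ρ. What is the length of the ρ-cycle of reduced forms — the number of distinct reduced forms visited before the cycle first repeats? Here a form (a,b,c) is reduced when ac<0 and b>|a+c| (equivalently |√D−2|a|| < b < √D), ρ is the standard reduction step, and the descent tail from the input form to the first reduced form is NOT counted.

D = 612, ⌊√D⌋ = 24
river: ρ → (-13,14,8)
river: ρ → (8,18,-9)
river: ρ → (-9,18,8)
river: ρ → (8,14,-13)
river: ρ → (-13,12,9)
river: ρ → (9,24,-1)
river: ρ → (-1,24,9)
river: ρ → (9,12,-13)
ρ-cycle length = 8 (tail of 0 descent steps not counted)

8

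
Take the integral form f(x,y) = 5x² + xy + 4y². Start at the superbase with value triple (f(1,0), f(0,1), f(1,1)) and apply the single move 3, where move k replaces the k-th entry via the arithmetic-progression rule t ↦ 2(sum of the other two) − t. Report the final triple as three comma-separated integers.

start (5,4,10) = (f(1,0),f(0,1),f(1,1))
replace slot 3: 2·(5+4) − 10 = 8 → (5,4,8)

5,4,8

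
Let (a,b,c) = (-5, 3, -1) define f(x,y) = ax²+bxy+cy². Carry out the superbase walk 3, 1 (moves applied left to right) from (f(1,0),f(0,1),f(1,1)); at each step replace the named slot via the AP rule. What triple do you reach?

start (-5,-1,-3) = (f(1,0),f(0,1),f(1,1))
replace slot 3: 2·((-5)+(-1)) − (-3) = -9 → (-5,-1,-9)
replace slot 1: 2·((-1)+(-9)) − (-5) = -15 → (-15,-1,-9)

-15,-1,-9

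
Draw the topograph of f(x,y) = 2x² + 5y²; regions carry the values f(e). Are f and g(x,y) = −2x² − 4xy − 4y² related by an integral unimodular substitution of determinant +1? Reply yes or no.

D₁ = -40, D₂ = -16
discriminants differ ⇒ not SL₂(ℤ)-equivalent

no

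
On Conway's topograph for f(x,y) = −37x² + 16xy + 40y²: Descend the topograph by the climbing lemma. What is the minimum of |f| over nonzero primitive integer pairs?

river: ρ → (40,64,-13)
river: ρ → (-13,66,35)
river: ρ → (35,74,-5)
river: ρ → (-5,76,20)
river: ρ → (20,44,-53)
river: ρ → (-53,62,11)
river: ρ → (11,70,-29)
river: ρ → (-29,46,35)
river: ρ → (35,24,-40)
river: ρ → (-40,56,19)
river: ρ → (19,58,-37)
river: ρ → (-37,16,40)
closes: descent 0, river 12
min |a| on river = 5

5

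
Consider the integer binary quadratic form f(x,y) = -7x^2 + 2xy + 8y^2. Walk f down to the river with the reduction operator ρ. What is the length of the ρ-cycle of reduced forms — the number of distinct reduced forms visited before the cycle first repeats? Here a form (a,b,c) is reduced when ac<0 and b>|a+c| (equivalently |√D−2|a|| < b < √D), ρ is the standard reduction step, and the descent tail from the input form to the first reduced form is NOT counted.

D = 228, ⌊√D⌋ = 15
river: ρ → (8,14,-1)
river: ρ → (-1,14,8)
river: ρ → (8,2,-7)
river: ρ → (-7,12,3)
river: ρ → (3,12,-7)
river: ρ → (-7,2,8)
ρ-cycle length = 6 (tail of 0 descent steps not counted)

6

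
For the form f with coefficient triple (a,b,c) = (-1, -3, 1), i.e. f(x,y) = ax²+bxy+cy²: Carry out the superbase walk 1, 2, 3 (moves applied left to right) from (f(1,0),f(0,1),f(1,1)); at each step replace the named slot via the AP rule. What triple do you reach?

start (-1,1,-3) = (f(1,0),f(0,1),f(1,1))
replace slot 1: 2·(1+(-3)) − (-1) = -3 → (-3,1,-3)
replace slot 2: 2·((-3)+(-3)) − 1 = -13 → (-3,-13,-3)
replace slot 3: 2·((-3)+(-13)) − (-3) = -29 → (-3,-13,-29)

-3,-13,-29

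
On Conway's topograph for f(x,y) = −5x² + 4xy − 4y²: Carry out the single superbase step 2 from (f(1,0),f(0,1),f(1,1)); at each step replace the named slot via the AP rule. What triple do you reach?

start (-5,-4,-5) = (f(1,0),f(0,1),f(1,1))
replace slot 2: 2·((-5)+(-5)) − (-4) = -16 → (-5,-16,-5)

-5,-16,-5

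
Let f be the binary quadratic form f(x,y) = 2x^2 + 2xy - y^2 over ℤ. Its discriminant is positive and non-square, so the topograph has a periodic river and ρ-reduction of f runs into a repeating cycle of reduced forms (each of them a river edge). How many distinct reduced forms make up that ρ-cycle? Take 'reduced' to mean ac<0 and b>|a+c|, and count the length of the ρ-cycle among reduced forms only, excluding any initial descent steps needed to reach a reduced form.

D = 12, ⌊√D⌋ = 3
river: ρ → (-1,2,2)
river: ρ → (2,2,-1)
ρ-cycle length = 2 (tail of 0 descent steps not counted)

2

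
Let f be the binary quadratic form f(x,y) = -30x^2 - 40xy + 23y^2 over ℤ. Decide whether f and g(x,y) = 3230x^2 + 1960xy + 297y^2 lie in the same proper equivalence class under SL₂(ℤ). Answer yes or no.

D₁ = 4360, D₂ = 4360
river cycle of f (length 10): (23, 40, -30), (-30, 20, 33), (33, 46, -17), (-17, 56, 18), (18, 52, -23), (-23, 40, 30), (30, 20, -33), (-33, 46, 17), (17, 56, -18), (-18, 52, 23)
river cycle of g (length 10): (23, 40, -30), (-30, 20, 33), (33, 46, -17), (-17, 56, 18), (18, 52, -23), (-23, 40, 30), (30, 20, -33), (-33, 46, 17), (17, 56, -18), (-18, 52, 23)
cycles coincide ⇒ equivalent

yes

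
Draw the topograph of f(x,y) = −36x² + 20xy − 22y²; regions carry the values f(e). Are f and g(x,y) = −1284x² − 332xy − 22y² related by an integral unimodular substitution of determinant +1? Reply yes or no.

D₁ = -2768, D₂ = -2768
f is negative-definite; reduce −f:
−f: flip: (36,-20,22)→(22,20,36)
−f: reduced (well bottom): (22,20,36) with a≤c, −a<b≤a
flip sign back: reduced form of f is (-22,-20,-36)
g is negative-definite; reduce −g:
−g: flip: (1284,332,22)→(22,-332,1284)
−g: translate: b→20 (≡-332 mod 44), so (22,-332,1284)→(22,20,36)
−g: reduced (well bottom): (22,20,36) with a≤c, −a<b≤a
flip sign back: reduced form of g is (-22,-20,-36)
reduced forms (-22, -20, -36) vs (-22, -20, -36) ⇒ equivalent

yes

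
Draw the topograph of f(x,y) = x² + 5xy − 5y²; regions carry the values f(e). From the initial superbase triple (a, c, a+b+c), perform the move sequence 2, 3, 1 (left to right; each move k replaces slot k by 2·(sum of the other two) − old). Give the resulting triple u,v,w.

start (1,-5,1) = (f(1,0),f(0,1),f(1,1))
replace slot 2: 2·(1+1) − (-5) = 9 → (1,9,1)
replace slot 3: 2·(1+9) − 1 = 19 → (1,9,19)
replace slot 1: 2·(9+19) − 1 = 55 → (55,9,19)

55,9,19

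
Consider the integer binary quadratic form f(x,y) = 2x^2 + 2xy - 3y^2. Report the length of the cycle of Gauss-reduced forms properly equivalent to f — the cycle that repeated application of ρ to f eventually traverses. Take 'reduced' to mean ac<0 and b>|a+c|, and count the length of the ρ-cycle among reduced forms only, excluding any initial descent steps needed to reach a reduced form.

D = 28, ⌊√D⌋ = 5
river: ρ → (-3,4,1)
river: ρ → (1,4,-3)
river: ρ → (-3,2,2)
river: ρ → (2,2,-3)
ρ-cycle length = 4 (tail of 0 descent steps not counted)

4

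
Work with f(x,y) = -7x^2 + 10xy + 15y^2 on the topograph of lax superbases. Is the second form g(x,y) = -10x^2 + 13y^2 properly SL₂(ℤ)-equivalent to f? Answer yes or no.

D₁ = 520, D₂ = 520
river cycle of f (length 10): (15, 20, -2), (-2, 20, 15), (15, 10, -7), (-7, 18, 7), (7, 10, -15), (-15, 20, 2), (2, 20, -15), (-15, 10, 7), (7, 18, -7), (-7, 10, 15)
river cycle of g (length 6): (-10, 20, 3), (3, 22, -3), (-3, 20, 10), (10, 20, -3), (-3, 22, 3), (3, 20, -10)
cycles differ ⇒ inequivalent

no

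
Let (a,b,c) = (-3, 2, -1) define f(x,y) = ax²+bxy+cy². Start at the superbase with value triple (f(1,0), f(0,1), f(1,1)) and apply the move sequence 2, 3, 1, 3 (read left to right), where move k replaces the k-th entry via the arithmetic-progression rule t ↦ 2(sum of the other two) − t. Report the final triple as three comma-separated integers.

start (-3,-1,-2) = (f(1,0),f(0,1),f(1,1))
replace slot 2: 2·((-3)+(-2)) − (-1) = -9 → (-3,-9,-2)
replace slot 3: 2·((-3)+(-9)) − (-2) = -22 → (-3,-9,-22)
replace slot 1: 2·((-9)+(-22)) − (-3) = -59 → (-59,-9,-22)
replace slot 3: 2·((-59)+(-9)) − (-22) = -114 → (-59,-9,-114)

-59,-9,-114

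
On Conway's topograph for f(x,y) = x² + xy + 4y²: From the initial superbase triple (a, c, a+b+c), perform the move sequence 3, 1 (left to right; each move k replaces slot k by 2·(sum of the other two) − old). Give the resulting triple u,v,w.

start (1,4,6) = (f(1,0),f(0,1),f(1,1))
replace slot 3: 2·(1+4) − 6 = 4 → (1,4,4)
replace slot 1: 2·(4+4) − 1 = 15 → (15,4,4)

15,4,4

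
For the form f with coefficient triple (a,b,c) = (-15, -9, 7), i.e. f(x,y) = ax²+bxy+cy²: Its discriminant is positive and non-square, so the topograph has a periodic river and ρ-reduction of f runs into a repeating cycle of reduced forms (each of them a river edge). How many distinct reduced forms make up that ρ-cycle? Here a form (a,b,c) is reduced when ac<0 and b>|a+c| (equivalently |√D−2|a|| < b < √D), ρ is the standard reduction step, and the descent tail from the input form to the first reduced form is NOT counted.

D = 501, ⌊√D⌋ = 22
descent: ρ → (7,9,-15)  [lands on river]
river: ρ → (-15,21,1)
river: ρ → (1,21,-15)
river: ρ → (-15,9,7)
river: ρ → (7,19,-5)
river: ρ → (-5,21,3)
river: ρ → (3,21,-5)
river: ρ → (-5,19,7)
ρ-cycle length = 8 (tail of 1 descent step not counted)

8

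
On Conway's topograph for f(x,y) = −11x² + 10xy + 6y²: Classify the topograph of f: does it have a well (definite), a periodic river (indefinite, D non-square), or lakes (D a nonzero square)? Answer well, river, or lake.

D = b²−4ac = 10² − 4·(-11)·6 = 364
D > 0 non-square ⇒ indefinite ⇒ periodic river

river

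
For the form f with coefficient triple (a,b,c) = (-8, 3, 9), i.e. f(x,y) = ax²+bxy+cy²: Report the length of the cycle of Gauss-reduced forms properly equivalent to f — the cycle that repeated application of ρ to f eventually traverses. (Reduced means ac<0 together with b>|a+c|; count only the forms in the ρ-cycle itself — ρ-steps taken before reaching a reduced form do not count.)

D = 297, ⌊√D⌋ = 17
river: ρ → (9,15,-2)
river: ρ → (-2,17,1)
river: ρ → (1,17,-2)
river: ρ → (-2,15,9)
river: ρ → (9,3,-8)
river: ρ → (-8,13,4)
river: ρ → (4,11,-11)
river: ρ → (-11,11,4)
river: ρ → (4,13,-8)
river: ρ → (-8,3,9)
ρ-cycle length = 10 (tail of 0 descent steps not counted)

10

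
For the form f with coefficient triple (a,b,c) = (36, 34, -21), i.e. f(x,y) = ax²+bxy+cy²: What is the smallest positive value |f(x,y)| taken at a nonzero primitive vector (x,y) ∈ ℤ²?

river: ρ → (-21,50,20)
river: ρ → (20,30,-41)
river: ρ → (-41,52,9)
river: ρ → (9,56,-29)
river: ρ → (-29,60,5)
river: ρ → (5,60,-29)
river: ρ → (-29,56,9)
river: ρ → (9,52,-41)
river: ρ → (-41,30,20)
river: ρ → (20,50,-21)
river: ρ → (-21,34,36)
river: ρ → (36,38,-19)
river: ρ → (-19,38,36)
river: ρ → (36,34,-21)
closes: descent 0, river 14
min |a| on river = 5

5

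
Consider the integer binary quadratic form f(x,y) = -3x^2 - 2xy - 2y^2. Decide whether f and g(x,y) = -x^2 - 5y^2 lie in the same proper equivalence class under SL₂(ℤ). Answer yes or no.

D₁ = -20, D₂ = -20
f is negative-definite; reduce −f:
−f: flip: (3,2,2)→(2,-2,3)
−f: translate: b→2 (≡-2 mod 4), so (2,-2,3)→(2,2,3)
−f: reduced (well bottom): (2,2,3) with a≤c, −a<b≤a
flip sign back: reduced form of f is (-2,-2,-3)
g is negative-definite; reduce −g:
−g: reduced (well bottom): (1,0,5) with a≤c, −a<b≤a
flip sign back: reduced form of g is (-1,0,-5)
reduced forms (-2, -2, -3) vs (-1, 0, -5) ⇒ inequivalent

no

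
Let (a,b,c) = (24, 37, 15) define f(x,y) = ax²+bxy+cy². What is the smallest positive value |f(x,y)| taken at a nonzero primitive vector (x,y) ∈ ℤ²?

translate: b→-11 (≡37 mod 48), so (24,37,15)→(24,-11,2)
flip: (24,-11,2)→(2,11,24)
translate: b→-1 (≡11 mod 4), so (2,11,24)→(2,-1,9)
reduced (well bottom): (2,-1,9) with a≤c, −a<b≤a
well minimum = a = 2

2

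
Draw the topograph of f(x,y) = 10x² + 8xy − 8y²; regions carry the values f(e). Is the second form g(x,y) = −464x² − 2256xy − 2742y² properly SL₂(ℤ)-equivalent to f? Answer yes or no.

D₁ = 384, D₂ = 384
river cycle of f (length 4): (-8, 8, 10), (10, 12, -6), (-6, 12, 10), (10, 8, -8)
river cycle of g (length 4): (-8, 8, 10), (10, 12, -6), (-6, 12, 10), (10, 8, -8)
cycles coincide ⇒ equivalent

yes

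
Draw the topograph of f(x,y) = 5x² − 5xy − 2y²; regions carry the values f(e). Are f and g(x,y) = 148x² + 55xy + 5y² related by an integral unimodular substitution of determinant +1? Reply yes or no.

D₁ = 65, D₂ = 65
river cycle of f (length 6): (-2, 5, 5), (5, 5, -2), (-2, 7, 2), (2, 5, -5), (-5, 5, 2), (2, 7, -2)
river cycle of g (length 6): (5, 5, -2), (-2, 7, 2), (2, 5, -5), (-5, 5, 2), (2, 7, -2), (-2, 5, 5)
cycles coincide ⇒ equivalent

yes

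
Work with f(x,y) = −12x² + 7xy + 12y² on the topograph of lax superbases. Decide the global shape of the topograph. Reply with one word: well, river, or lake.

D = b²−4ac = 7² − 4·(-12)·12 = 625
D = 25² is a perfect square ⇒ form factors over ℤ ⇒ lakes

lake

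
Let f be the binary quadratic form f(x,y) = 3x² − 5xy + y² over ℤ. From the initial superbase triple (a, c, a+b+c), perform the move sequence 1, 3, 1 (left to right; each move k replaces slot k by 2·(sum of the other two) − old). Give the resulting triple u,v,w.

start (3,1,-1) = (f(1,0),f(0,1),f(1,1))
replace slot 1: 2·(1+(-1)) − 3 = -3 → (-3,1,-1)
replace slot 3: 2·((-3)+1) − (-1) = -3 → (-3,1,-3)
replace slot 1: 2·(1+(-3)) − (-3) = -1 → (-1,1,-3)

-1,1,-3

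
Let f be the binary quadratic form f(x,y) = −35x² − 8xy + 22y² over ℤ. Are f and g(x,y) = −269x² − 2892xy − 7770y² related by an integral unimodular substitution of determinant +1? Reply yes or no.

D₁ = 3144, D₂ = 3144
river cycle of f (length 6): (22, 52, -5), (-5, 48, 42), (42, 36, -11), (-11, 52, 10), (10, 48, -21), (-21, 36, 22)
river cycle of g (length 6): (22, 52, -5), (-5, 48, 42), (42, 36, -11), (-11, 52, 10), (10, 48, -21), (-21, 36, 22)
cycles coincide ⇒ equivalent

yes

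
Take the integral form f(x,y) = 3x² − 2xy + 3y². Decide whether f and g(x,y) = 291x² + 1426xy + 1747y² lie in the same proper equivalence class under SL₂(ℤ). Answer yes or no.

D₁ = -32, D₂ = -32
f: flip: (3,-2,3)→(3,2,3)
f: reduced (well bottom): (3,2,3) with a≤c, −a<b≤a
g: translate: b→262 (≡1426 mod 582), so (291,1426,1747)→(291,262,59)
g: flip: (291,262,59)→(59,-262,291)
g: translate: b→-26 (≡-262 mod 118), so (59,-262,291)→(59,-26,3)
g: flip: (59,-26,3)→(3,26,59)
g: translate: b→2 (≡26 mod 6), so (3,26,59)→(3,2,3)
g: reduced (well bottom): (3,2,3) with a≤c, −a<b≤a
reduced forms (3, 2, 3) vs (3, 2, 3) ⇒ equivalent

yes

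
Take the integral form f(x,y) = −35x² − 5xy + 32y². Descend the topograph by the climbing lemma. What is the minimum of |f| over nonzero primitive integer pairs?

descent: ρ → (32,5,-35)  [lands on river]
river: ρ → (-35,65,2)
river: ρ → (2,67,-2)
river: ρ → (-2,65,35)
river: ρ → (35,5,-32)
river: ρ → (-32,59,8)
river: ρ → (8,53,-53)
river: ρ → (-53,53,8)
river: ρ → (8,59,-32)
river: ρ → (-32,5,35)
river: ρ → (35,65,-2)
river: ρ → (-2,67,2)
river: ρ → (2,65,-35)
river: ρ → (-35,5,32)
river: ρ → (32,59,-8)
river: ρ → (-8,53,53)
river: ρ → (53,53,-8)
river: ρ → (-8,59,32)
closes: descent 1, river 18
min |a| on river = 2

2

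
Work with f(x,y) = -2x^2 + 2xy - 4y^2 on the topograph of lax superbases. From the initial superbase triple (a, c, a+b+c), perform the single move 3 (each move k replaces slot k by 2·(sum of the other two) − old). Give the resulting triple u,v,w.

start (-2,-4,-4) = (f(1,0),f(0,1),f(1,1))
replace slot 3: 2·((-2)+(-4)) − (-4) = -8 → (-2,-4,-8)

-2,-4,-8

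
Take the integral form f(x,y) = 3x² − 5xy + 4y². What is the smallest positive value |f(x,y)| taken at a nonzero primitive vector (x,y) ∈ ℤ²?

translate: b→1 (≡-5 mod 6), so (3,-5,4)→(3,1,2)
flip: (3,1,2)→(2,-1,3)
reduced (well bottom): (2,-1,3) with a≤c, −a<b≤a
well minimum = a = 2

2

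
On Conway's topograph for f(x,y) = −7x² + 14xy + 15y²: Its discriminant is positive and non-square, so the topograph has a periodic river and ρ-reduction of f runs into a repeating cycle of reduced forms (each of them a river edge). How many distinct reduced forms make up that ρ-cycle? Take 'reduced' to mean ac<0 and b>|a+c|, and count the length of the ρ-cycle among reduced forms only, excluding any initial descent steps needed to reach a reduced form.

D = 616, ⌊√D⌋ = 24
river: ρ → (15,16,-6)
river: ρ → (-6,20,9)
river: ρ → (9,16,-10)
river: ρ → (-10,24,1)
river: ρ → (1,24,-10)
river: ρ → (-10,16,9)
river: ρ → (9,20,-6)
river: ρ → (-6,16,15)
river: ρ → (15,14,-7)
river: ρ → (-7,14,15)
ρ-cycle length = 10 (tail of 0 descent steps not counted)

10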